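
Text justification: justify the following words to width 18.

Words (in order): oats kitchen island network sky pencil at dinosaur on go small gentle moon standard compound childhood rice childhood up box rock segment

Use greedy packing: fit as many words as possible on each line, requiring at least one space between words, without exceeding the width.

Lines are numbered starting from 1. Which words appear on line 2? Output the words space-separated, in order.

Line 1: ['oats', 'kitchen'] (min_width=12, slack=6)
Line 2: ['island', 'network', 'sky'] (min_width=18, slack=0)
Line 3: ['pencil', 'at', 'dinosaur'] (min_width=18, slack=0)
Line 4: ['on', 'go', 'small', 'gentle'] (min_width=18, slack=0)
Line 5: ['moon', 'standard'] (min_width=13, slack=5)
Line 6: ['compound', 'childhood'] (min_width=18, slack=0)
Line 7: ['rice', 'childhood', 'up'] (min_width=17, slack=1)
Line 8: ['box', 'rock', 'segment'] (min_width=16, slack=2)

Answer: island network sky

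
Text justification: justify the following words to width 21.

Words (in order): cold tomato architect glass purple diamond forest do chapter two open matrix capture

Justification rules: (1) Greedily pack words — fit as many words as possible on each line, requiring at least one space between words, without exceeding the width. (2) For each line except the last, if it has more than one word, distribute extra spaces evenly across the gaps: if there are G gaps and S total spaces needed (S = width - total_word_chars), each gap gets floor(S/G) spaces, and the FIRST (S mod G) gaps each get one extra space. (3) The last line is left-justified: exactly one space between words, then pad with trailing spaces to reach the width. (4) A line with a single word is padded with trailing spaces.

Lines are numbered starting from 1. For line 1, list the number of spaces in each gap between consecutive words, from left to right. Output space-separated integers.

Answer: 1 1

Derivation:
Line 1: ['cold', 'tomato', 'architect'] (min_width=21, slack=0)
Line 2: ['glass', 'purple', 'diamond'] (min_width=20, slack=1)
Line 3: ['forest', 'do', 'chapter', 'two'] (min_width=21, slack=0)
Line 4: ['open', 'matrix', 'capture'] (min_width=19, slack=2)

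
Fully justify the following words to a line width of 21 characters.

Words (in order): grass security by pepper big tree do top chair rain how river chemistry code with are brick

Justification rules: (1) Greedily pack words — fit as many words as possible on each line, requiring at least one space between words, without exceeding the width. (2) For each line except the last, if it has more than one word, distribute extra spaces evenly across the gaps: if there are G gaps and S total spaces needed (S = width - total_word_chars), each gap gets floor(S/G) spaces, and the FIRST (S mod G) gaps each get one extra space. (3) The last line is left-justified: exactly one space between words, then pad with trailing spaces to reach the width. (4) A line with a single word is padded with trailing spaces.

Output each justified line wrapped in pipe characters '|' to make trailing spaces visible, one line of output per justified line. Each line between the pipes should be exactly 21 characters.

Answer: |grass   security   by|
|pepper  big  tree  do|
|top  chair  rain  how|
|river  chemistry code|
|with are brick       |

Derivation:
Line 1: ['grass', 'security', 'by'] (min_width=17, slack=4)
Line 2: ['pepper', 'big', 'tree', 'do'] (min_width=18, slack=3)
Line 3: ['top', 'chair', 'rain', 'how'] (min_width=18, slack=3)
Line 4: ['river', 'chemistry', 'code'] (min_width=20, slack=1)
Line 5: ['with', 'are', 'brick'] (min_width=14, slack=7)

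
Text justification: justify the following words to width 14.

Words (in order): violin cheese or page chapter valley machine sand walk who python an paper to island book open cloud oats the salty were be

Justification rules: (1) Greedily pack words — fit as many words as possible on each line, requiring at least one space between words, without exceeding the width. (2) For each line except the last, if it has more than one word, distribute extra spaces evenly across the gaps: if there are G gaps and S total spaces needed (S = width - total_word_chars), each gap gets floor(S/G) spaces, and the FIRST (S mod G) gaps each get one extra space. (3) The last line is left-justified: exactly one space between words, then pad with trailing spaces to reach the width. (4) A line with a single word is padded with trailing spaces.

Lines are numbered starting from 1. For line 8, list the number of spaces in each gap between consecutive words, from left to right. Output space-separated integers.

Answer: 4

Derivation:
Line 1: ['violin', 'cheese'] (min_width=13, slack=1)
Line 2: ['or', 'page'] (min_width=7, slack=7)
Line 3: ['chapter', 'valley'] (min_width=14, slack=0)
Line 4: ['machine', 'sand'] (min_width=12, slack=2)
Line 5: ['walk', 'who'] (min_width=8, slack=6)
Line 6: ['python', 'an'] (min_width=9, slack=5)
Line 7: ['paper', 'to'] (min_width=8, slack=6)
Line 8: ['island', 'book'] (min_width=11, slack=3)
Line 9: ['open', 'cloud'] (min_width=10, slack=4)
Line 10: ['oats', 'the', 'salty'] (min_width=14, slack=0)
Line 11: ['were', 'be'] (min_width=7, slack=7)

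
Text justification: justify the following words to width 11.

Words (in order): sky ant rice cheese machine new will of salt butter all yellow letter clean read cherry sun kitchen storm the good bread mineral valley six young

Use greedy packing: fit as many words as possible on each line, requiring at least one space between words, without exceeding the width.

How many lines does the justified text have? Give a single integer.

Line 1: ['sky', 'ant'] (min_width=7, slack=4)
Line 2: ['rice', 'cheese'] (min_width=11, slack=0)
Line 3: ['machine', 'new'] (min_width=11, slack=0)
Line 4: ['will', 'of'] (min_width=7, slack=4)
Line 5: ['salt', 'butter'] (min_width=11, slack=0)
Line 6: ['all', 'yellow'] (min_width=10, slack=1)
Line 7: ['letter'] (min_width=6, slack=5)
Line 8: ['clean', 'read'] (min_width=10, slack=1)
Line 9: ['cherry', 'sun'] (min_width=10, slack=1)
Line 10: ['kitchen'] (min_width=7, slack=4)
Line 11: ['storm', 'the'] (min_width=9, slack=2)
Line 12: ['good', 'bread'] (min_width=10, slack=1)
Line 13: ['mineral'] (min_width=7, slack=4)
Line 14: ['valley', 'six'] (min_width=10, slack=1)
Line 15: ['young'] (min_width=5, slack=6)
Total lines: 15

Answer: 15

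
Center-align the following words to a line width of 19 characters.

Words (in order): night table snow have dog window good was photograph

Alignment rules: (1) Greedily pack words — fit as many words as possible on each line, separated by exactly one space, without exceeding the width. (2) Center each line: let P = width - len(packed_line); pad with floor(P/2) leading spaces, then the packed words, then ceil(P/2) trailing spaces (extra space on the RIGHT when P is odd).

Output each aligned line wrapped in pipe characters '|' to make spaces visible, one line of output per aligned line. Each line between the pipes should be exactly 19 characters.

Answer: | night table snow  |
|  have dog window  |
|good was photograph|

Derivation:
Line 1: ['night', 'table', 'snow'] (min_width=16, slack=3)
Line 2: ['have', 'dog', 'window'] (min_width=15, slack=4)
Line 3: ['good', 'was', 'photograph'] (min_width=19, slack=0)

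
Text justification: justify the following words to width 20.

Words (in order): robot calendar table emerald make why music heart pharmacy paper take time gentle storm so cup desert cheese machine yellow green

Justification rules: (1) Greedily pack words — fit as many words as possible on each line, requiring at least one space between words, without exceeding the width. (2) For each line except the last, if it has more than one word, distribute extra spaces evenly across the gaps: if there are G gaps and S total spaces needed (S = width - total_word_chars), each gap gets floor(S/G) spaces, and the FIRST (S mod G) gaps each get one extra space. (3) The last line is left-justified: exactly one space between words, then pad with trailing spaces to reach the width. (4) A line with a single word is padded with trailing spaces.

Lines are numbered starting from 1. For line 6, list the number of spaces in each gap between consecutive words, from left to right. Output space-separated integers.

Line 1: ['robot', 'calendar', 'table'] (min_width=20, slack=0)
Line 2: ['emerald', 'make', 'why'] (min_width=16, slack=4)
Line 3: ['music', 'heart', 'pharmacy'] (min_width=20, slack=0)
Line 4: ['paper', 'take', 'time'] (min_width=15, slack=5)
Line 5: ['gentle', 'storm', 'so', 'cup'] (min_width=19, slack=1)
Line 6: ['desert', 'cheese'] (min_width=13, slack=7)
Line 7: ['machine', 'yellow', 'green'] (min_width=20, slack=0)

Answer: 8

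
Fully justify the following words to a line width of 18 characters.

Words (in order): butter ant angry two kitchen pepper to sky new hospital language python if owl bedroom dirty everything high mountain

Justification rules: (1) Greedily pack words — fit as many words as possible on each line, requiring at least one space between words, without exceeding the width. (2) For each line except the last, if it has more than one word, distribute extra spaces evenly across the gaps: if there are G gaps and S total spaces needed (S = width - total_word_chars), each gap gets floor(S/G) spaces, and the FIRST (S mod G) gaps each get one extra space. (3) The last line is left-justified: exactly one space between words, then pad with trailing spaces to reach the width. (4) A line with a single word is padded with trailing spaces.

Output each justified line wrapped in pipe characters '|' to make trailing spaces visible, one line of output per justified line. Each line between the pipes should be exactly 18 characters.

Answer: |butter  ant  angry|
|two kitchen pepper|
|to     sky     new|
|hospital  language|
|python    if   owl|
|bedroom      dirty|
|everything    high|
|mountain          |

Derivation:
Line 1: ['butter', 'ant', 'angry'] (min_width=16, slack=2)
Line 2: ['two', 'kitchen', 'pepper'] (min_width=18, slack=0)
Line 3: ['to', 'sky', 'new'] (min_width=10, slack=8)
Line 4: ['hospital', 'language'] (min_width=17, slack=1)
Line 5: ['python', 'if', 'owl'] (min_width=13, slack=5)
Line 6: ['bedroom', 'dirty'] (min_width=13, slack=5)
Line 7: ['everything', 'high'] (min_width=15, slack=3)
Line 8: ['mountain'] (min_width=8, slack=10)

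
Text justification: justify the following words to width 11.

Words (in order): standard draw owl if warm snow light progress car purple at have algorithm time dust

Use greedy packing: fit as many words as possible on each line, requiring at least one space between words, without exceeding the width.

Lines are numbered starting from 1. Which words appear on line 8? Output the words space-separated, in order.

Line 1: ['standard'] (min_width=8, slack=3)
Line 2: ['draw', 'owl', 'if'] (min_width=11, slack=0)
Line 3: ['warm', 'snow'] (min_width=9, slack=2)
Line 4: ['light'] (min_width=5, slack=6)
Line 5: ['progress'] (min_width=8, slack=3)
Line 6: ['car', 'purple'] (min_width=10, slack=1)
Line 7: ['at', 'have'] (min_width=7, slack=4)
Line 8: ['algorithm'] (min_width=9, slack=2)
Line 9: ['time', 'dust'] (min_width=9, slack=2)

Answer: algorithm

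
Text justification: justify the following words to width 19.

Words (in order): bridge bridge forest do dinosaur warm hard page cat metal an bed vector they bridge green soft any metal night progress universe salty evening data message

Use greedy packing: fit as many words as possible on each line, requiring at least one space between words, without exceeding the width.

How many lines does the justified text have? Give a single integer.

Line 1: ['bridge', 'bridge'] (min_width=13, slack=6)
Line 2: ['forest', 'do', 'dinosaur'] (min_width=18, slack=1)
Line 3: ['warm', 'hard', 'page', 'cat'] (min_width=18, slack=1)
Line 4: ['metal', 'an', 'bed', 'vector'] (min_width=19, slack=0)
Line 5: ['they', 'bridge', 'green'] (min_width=17, slack=2)
Line 6: ['soft', 'any', 'metal'] (min_width=14, slack=5)
Line 7: ['night', 'progress'] (min_width=14, slack=5)
Line 8: ['universe', 'salty'] (min_width=14, slack=5)
Line 9: ['evening', 'data'] (min_width=12, slack=7)
Line 10: ['message'] (min_width=7, slack=12)
Total lines: 10

Answer: 10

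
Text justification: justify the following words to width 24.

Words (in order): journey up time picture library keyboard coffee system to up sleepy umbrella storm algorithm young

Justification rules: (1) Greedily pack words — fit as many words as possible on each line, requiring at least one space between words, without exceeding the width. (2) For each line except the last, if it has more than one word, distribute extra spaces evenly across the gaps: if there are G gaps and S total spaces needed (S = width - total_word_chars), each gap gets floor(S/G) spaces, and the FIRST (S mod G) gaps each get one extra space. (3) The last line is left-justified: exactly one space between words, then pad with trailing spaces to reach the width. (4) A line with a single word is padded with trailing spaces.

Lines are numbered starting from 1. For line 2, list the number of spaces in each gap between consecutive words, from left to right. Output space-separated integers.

Line 1: ['journey', 'up', 'time', 'picture'] (min_width=23, slack=1)
Line 2: ['library', 'keyboard', 'coffee'] (min_width=23, slack=1)
Line 3: ['system', 'to', 'up', 'sleepy'] (min_width=19, slack=5)
Line 4: ['umbrella', 'storm', 'algorithm'] (min_width=24, slack=0)
Line 5: ['young'] (min_width=5, slack=19)

Answer: 2 1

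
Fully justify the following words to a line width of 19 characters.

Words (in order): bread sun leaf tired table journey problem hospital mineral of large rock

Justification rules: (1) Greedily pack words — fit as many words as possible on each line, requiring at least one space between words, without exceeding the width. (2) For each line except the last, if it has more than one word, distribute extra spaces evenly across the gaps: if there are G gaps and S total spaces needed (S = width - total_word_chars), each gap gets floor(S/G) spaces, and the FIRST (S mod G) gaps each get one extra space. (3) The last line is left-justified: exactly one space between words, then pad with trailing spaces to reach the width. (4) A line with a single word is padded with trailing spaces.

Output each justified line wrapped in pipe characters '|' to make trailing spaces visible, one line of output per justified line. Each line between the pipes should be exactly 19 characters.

Line 1: ['bread', 'sun', 'leaf'] (min_width=14, slack=5)
Line 2: ['tired', 'table', 'journey'] (min_width=19, slack=0)
Line 3: ['problem', 'hospital'] (min_width=16, slack=3)
Line 4: ['mineral', 'of', 'large'] (min_width=16, slack=3)
Line 5: ['rock'] (min_width=4, slack=15)

Answer: |bread    sun   leaf|
|tired table journey|
|problem    hospital|
|mineral   of  large|
|rock               |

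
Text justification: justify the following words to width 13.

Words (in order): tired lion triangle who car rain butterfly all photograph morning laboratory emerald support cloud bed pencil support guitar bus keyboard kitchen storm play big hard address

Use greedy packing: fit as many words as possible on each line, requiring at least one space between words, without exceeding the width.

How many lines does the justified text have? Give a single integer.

Answer: 16

Derivation:
Line 1: ['tired', 'lion'] (min_width=10, slack=3)
Line 2: ['triangle', 'who'] (min_width=12, slack=1)
Line 3: ['car', 'rain'] (min_width=8, slack=5)
Line 4: ['butterfly', 'all'] (min_width=13, slack=0)
Line 5: ['photograph'] (min_width=10, slack=3)
Line 6: ['morning'] (min_width=7, slack=6)
Line 7: ['laboratory'] (min_width=10, slack=3)
Line 8: ['emerald'] (min_width=7, slack=6)
Line 9: ['support', 'cloud'] (min_width=13, slack=0)
Line 10: ['bed', 'pencil'] (min_width=10, slack=3)
Line 11: ['support'] (min_width=7, slack=6)
Line 12: ['guitar', 'bus'] (min_width=10, slack=3)
Line 13: ['keyboard'] (min_width=8, slack=5)
Line 14: ['kitchen', 'storm'] (min_width=13, slack=0)
Line 15: ['play', 'big', 'hard'] (min_width=13, slack=0)
Line 16: ['address'] (min_width=7, slack=6)
Total lines: 16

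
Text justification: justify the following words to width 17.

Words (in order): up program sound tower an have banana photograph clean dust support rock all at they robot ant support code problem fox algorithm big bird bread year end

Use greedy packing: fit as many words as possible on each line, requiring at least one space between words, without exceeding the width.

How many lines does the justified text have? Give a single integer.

Answer: 11

Derivation:
Line 1: ['up', 'program', 'sound'] (min_width=16, slack=1)
Line 2: ['tower', 'an', 'have'] (min_width=13, slack=4)
Line 3: ['banana', 'photograph'] (min_width=17, slack=0)
Line 4: ['clean', 'dust'] (min_width=10, slack=7)
Line 5: ['support', 'rock', 'all'] (min_width=16, slack=1)
Line 6: ['at', 'they', 'robot', 'ant'] (min_width=17, slack=0)
Line 7: ['support', 'code'] (min_width=12, slack=5)
Line 8: ['problem', 'fox'] (min_width=11, slack=6)
Line 9: ['algorithm', 'big'] (min_width=13, slack=4)
Line 10: ['bird', 'bread', 'year'] (min_width=15, slack=2)
Line 11: ['end'] (min_width=3, slack=14)
Total lines: 11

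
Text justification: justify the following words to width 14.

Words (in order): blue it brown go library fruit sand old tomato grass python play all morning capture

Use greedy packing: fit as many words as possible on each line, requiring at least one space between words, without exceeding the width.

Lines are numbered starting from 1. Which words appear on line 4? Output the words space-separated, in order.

Answer: tomato grass

Derivation:
Line 1: ['blue', 'it', 'brown'] (min_width=13, slack=1)
Line 2: ['go', 'library'] (min_width=10, slack=4)
Line 3: ['fruit', 'sand', 'old'] (min_width=14, slack=0)
Line 4: ['tomato', 'grass'] (min_width=12, slack=2)
Line 5: ['python', 'play'] (min_width=11, slack=3)
Line 6: ['all', 'morning'] (min_width=11, slack=3)
Line 7: ['capture'] (min_width=7, slack=7)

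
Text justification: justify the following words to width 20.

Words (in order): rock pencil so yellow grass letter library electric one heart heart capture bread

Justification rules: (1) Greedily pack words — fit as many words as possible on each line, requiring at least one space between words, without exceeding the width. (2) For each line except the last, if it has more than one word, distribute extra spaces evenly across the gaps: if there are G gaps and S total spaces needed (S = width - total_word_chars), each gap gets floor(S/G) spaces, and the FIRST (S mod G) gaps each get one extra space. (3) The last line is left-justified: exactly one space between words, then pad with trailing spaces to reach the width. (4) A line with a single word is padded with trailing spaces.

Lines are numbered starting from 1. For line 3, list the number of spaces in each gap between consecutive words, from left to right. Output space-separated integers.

Answer: 1 1

Derivation:
Line 1: ['rock', 'pencil', 'so'] (min_width=14, slack=6)
Line 2: ['yellow', 'grass', 'letter'] (min_width=19, slack=1)
Line 3: ['library', 'electric', 'one'] (min_width=20, slack=0)
Line 4: ['heart', 'heart', 'capture'] (min_width=19, slack=1)
Line 5: ['bread'] (min_width=5, slack=15)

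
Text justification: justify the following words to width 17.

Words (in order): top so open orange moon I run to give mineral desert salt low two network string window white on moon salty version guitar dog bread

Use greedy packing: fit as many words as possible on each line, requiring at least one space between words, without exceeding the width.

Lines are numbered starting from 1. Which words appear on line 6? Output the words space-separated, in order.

Line 1: ['top', 'so', 'open'] (min_width=11, slack=6)
Line 2: ['orange', 'moon', 'I', 'run'] (min_width=17, slack=0)
Line 3: ['to', 'give', 'mineral'] (min_width=15, slack=2)
Line 4: ['desert', 'salt', 'low'] (min_width=15, slack=2)
Line 5: ['two', 'network'] (min_width=11, slack=6)
Line 6: ['string', 'window'] (min_width=13, slack=4)
Line 7: ['white', 'on', 'moon'] (min_width=13, slack=4)
Line 8: ['salty', 'version'] (min_width=13, slack=4)
Line 9: ['guitar', 'dog', 'bread'] (min_width=16, slack=1)

Answer: string window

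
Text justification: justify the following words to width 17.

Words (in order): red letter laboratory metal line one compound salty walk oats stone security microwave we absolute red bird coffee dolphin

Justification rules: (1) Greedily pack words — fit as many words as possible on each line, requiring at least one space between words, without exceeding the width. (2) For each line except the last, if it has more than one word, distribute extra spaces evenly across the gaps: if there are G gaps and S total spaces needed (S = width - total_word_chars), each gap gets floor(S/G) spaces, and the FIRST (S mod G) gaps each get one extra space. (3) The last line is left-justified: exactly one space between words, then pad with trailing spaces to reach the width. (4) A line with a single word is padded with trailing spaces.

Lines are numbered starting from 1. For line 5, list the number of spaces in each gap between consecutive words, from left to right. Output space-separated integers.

Answer: 4

Derivation:
Line 1: ['red', 'letter'] (min_width=10, slack=7)
Line 2: ['laboratory', 'metal'] (min_width=16, slack=1)
Line 3: ['line', 'one', 'compound'] (min_width=17, slack=0)
Line 4: ['salty', 'walk', 'oats'] (min_width=15, slack=2)
Line 5: ['stone', 'security'] (min_width=14, slack=3)
Line 6: ['microwave', 'we'] (min_width=12, slack=5)
Line 7: ['absolute', 'red', 'bird'] (min_width=17, slack=0)
Line 8: ['coffee', 'dolphin'] (min_width=14, slack=3)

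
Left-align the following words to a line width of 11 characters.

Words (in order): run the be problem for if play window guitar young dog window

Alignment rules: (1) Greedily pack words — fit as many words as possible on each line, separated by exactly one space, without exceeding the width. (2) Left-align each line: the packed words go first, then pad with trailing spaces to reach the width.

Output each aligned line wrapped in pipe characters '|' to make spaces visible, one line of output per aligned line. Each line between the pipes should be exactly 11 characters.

Answer: |run the be |
|problem for|
|if play    |
|window     |
|guitar     |
|young dog  |
|window     |

Derivation:
Line 1: ['run', 'the', 'be'] (min_width=10, slack=1)
Line 2: ['problem', 'for'] (min_width=11, slack=0)
Line 3: ['if', 'play'] (min_width=7, slack=4)
Line 4: ['window'] (min_width=6, slack=5)
Line 5: ['guitar'] (min_width=6, slack=5)
Line 6: ['young', 'dog'] (min_width=9, slack=2)
Line 7: ['window'] (min_width=6, slack=5)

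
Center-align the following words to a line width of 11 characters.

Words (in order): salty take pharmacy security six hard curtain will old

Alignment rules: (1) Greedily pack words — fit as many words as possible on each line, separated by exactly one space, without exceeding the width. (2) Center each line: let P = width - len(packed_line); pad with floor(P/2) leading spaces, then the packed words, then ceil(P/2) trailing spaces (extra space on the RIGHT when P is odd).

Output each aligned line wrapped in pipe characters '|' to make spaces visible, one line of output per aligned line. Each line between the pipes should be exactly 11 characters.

Line 1: ['salty', 'take'] (min_width=10, slack=1)
Line 2: ['pharmacy'] (min_width=8, slack=3)
Line 3: ['security'] (min_width=8, slack=3)
Line 4: ['six', 'hard'] (min_width=8, slack=3)
Line 5: ['curtain'] (min_width=7, slack=4)
Line 6: ['will', 'old'] (min_width=8, slack=3)

Answer: |salty take |
| pharmacy  |
| security  |
| six hard  |
|  curtain  |
| will old  |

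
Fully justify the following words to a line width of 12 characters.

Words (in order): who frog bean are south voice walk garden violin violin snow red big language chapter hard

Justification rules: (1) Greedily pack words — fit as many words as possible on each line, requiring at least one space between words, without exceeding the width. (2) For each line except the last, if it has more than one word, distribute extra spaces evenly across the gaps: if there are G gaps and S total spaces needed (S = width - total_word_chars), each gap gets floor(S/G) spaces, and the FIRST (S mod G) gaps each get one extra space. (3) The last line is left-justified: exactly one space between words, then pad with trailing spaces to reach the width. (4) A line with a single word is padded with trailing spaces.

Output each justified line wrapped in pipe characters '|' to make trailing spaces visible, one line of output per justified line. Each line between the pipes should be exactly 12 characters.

Answer: |who     frog|
|bean     are|
|south  voice|
|walk  garden|
|violin      |
|violin  snow|
|red      big|
|language    |
|chapter hard|

Derivation:
Line 1: ['who', 'frog'] (min_width=8, slack=4)
Line 2: ['bean', 'are'] (min_width=8, slack=4)
Line 3: ['south', 'voice'] (min_width=11, slack=1)
Line 4: ['walk', 'garden'] (min_width=11, slack=1)
Line 5: ['violin'] (min_width=6, slack=6)
Line 6: ['violin', 'snow'] (min_width=11, slack=1)
Line 7: ['red', 'big'] (min_width=7, slack=5)
Line 8: ['language'] (min_width=8, slack=4)
Line 9: ['chapter', 'hard'] (min_width=12, slack=0)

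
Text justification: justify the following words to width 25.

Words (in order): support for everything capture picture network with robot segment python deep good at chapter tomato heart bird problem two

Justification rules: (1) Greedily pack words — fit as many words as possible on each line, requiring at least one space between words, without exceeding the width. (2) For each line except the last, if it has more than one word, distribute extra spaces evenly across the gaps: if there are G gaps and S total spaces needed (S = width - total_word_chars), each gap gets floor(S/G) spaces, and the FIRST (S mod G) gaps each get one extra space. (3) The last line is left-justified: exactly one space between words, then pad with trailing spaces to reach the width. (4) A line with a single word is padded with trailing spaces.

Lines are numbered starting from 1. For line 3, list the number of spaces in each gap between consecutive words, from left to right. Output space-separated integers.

Line 1: ['support', 'for', 'everything'] (min_width=22, slack=3)
Line 2: ['capture', 'picture', 'network'] (min_width=23, slack=2)
Line 3: ['with', 'robot', 'segment', 'python'] (min_width=25, slack=0)
Line 4: ['deep', 'good', 'at', 'chapter'] (min_width=20, slack=5)
Line 5: ['tomato', 'heart', 'bird', 'problem'] (min_width=25, slack=0)
Line 6: ['two'] (min_width=3, slack=22)

Answer: 1 1 1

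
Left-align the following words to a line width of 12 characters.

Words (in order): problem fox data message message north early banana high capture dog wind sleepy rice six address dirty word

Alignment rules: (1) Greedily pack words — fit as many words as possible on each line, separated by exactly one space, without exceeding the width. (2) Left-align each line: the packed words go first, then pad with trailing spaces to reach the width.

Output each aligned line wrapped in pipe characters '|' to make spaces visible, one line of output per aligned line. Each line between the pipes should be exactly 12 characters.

Line 1: ['problem', 'fox'] (min_width=11, slack=1)
Line 2: ['data', 'message'] (min_width=12, slack=0)
Line 3: ['message'] (min_width=7, slack=5)
Line 4: ['north', 'early'] (min_width=11, slack=1)
Line 5: ['banana', 'high'] (min_width=11, slack=1)
Line 6: ['capture', 'dog'] (min_width=11, slack=1)
Line 7: ['wind', 'sleepy'] (min_width=11, slack=1)
Line 8: ['rice', 'six'] (min_width=8, slack=4)
Line 9: ['address'] (min_width=7, slack=5)
Line 10: ['dirty', 'word'] (min_width=10, slack=2)

Answer: |problem fox |
|data message|
|message     |
|north early |
|banana high |
|capture dog |
|wind sleepy |
|rice six    |
|address     |
|dirty word  |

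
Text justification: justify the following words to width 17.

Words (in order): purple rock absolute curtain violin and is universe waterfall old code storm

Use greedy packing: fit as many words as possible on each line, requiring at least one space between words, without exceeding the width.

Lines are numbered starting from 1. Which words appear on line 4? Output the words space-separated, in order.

Answer: universe

Derivation:
Line 1: ['purple', 'rock'] (min_width=11, slack=6)
Line 2: ['absolute', 'curtain'] (min_width=16, slack=1)
Line 3: ['violin', 'and', 'is'] (min_width=13, slack=4)
Line 4: ['universe'] (min_width=8, slack=9)
Line 5: ['waterfall', 'old'] (min_width=13, slack=4)
Line 6: ['code', 'storm'] (min_width=10, slack=7)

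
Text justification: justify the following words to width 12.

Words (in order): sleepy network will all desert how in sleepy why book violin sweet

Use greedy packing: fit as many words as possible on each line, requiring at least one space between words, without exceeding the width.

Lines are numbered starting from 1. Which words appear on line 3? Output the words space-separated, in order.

Answer: all desert

Derivation:
Line 1: ['sleepy'] (min_width=6, slack=6)
Line 2: ['network', 'will'] (min_width=12, slack=0)
Line 3: ['all', 'desert'] (min_width=10, slack=2)
Line 4: ['how', 'in'] (min_width=6, slack=6)
Line 5: ['sleepy', 'why'] (min_width=10, slack=2)
Line 6: ['book', 'violin'] (min_width=11, slack=1)
Line 7: ['sweet'] (min_width=5, slack=7)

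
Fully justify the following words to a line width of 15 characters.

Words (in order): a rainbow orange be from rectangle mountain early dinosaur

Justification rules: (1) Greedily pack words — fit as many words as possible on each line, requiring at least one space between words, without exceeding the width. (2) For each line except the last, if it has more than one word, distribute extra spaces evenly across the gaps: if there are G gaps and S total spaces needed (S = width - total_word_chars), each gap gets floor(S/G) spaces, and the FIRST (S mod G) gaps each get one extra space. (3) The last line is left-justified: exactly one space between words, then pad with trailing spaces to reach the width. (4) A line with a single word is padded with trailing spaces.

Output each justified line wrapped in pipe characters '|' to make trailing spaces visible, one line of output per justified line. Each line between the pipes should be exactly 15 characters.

Answer: |a       rainbow|
|orange  be from|
|rectangle      |
|mountain  early|
|dinosaur       |

Derivation:
Line 1: ['a', 'rainbow'] (min_width=9, slack=6)
Line 2: ['orange', 'be', 'from'] (min_width=14, slack=1)
Line 3: ['rectangle'] (min_width=9, slack=6)
Line 4: ['mountain', 'early'] (min_width=14, slack=1)
Line 5: ['dinosaur'] (min_width=8, slack=7)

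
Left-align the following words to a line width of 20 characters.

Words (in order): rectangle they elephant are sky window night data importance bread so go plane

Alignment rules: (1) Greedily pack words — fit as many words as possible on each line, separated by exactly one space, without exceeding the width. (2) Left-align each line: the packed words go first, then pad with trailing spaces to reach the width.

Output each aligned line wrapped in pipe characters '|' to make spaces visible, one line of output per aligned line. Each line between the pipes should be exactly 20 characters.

Line 1: ['rectangle', 'they'] (min_width=14, slack=6)
Line 2: ['elephant', 'are', 'sky'] (min_width=16, slack=4)
Line 3: ['window', 'night', 'data'] (min_width=17, slack=3)
Line 4: ['importance', 'bread', 'so'] (min_width=19, slack=1)
Line 5: ['go', 'plane'] (min_width=8, slack=12)

Answer: |rectangle they      |
|elephant are sky    |
|window night data   |
|importance bread so |
|go plane            |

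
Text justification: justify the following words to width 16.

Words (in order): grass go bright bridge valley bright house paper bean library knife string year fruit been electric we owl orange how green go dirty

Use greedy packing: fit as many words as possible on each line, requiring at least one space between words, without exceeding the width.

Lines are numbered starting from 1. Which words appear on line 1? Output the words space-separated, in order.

Line 1: ['grass', 'go', 'bright'] (min_width=15, slack=1)
Line 2: ['bridge', 'valley'] (min_width=13, slack=3)
Line 3: ['bright', 'house'] (min_width=12, slack=4)
Line 4: ['paper', 'bean'] (min_width=10, slack=6)
Line 5: ['library', 'knife'] (min_width=13, slack=3)
Line 6: ['string', 'year'] (min_width=11, slack=5)
Line 7: ['fruit', 'been'] (min_width=10, slack=6)
Line 8: ['electric', 'we', 'owl'] (min_width=15, slack=1)
Line 9: ['orange', 'how', 'green'] (min_width=16, slack=0)
Line 10: ['go', 'dirty'] (min_width=8, slack=8)

Answer: grass go bright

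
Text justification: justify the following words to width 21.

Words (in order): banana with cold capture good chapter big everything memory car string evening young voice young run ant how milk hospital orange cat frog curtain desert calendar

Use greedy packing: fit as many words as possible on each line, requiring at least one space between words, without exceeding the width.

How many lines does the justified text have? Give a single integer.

Answer: 9

Derivation:
Line 1: ['banana', 'with', 'cold'] (min_width=16, slack=5)
Line 2: ['capture', 'good', 'chapter'] (min_width=20, slack=1)
Line 3: ['big', 'everything', 'memory'] (min_width=21, slack=0)
Line 4: ['car', 'string', 'evening'] (min_width=18, slack=3)
Line 5: ['young', 'voice', 'young', 'run'] (min_width=21, slack=0)
Line 6: ['ant', 'how', 'milk', 'hospital'] (min_width=21, slack=0)
Line 7: ['orange', 'cat', 'frog'] (min_width=15, slack=6)
Line 8: ['curtain', 'desert'] (min_width=14, slack=7)
Line 9: ['calendar'] (min_width=8, slack=13)
Total lines: 9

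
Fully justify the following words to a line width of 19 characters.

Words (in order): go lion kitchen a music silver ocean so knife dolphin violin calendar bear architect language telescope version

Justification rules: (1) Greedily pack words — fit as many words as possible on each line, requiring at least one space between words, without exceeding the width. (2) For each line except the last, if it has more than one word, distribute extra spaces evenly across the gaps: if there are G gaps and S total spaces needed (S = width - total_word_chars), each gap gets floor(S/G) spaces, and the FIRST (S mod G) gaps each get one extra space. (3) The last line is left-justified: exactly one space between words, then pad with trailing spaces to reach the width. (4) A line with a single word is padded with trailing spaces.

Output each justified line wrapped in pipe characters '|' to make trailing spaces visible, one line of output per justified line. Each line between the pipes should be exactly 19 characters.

Answer: |go  lion  kitchen a|
|music  silver ocean|
|so   knife  dolphin|
|violin     calendar|
|bear      architect|
|language  telescope|
|version            |

Derivation:
Line 1: ['go', 'lion', 'kitchen', 'a'] (min_width=17, slack=2)
Line 2: ['music', 'silver', 'ocean'] (min_width=18, slack=1)
Line 3: ['so', 'knife', 'dolphin'] (min_width=16, slack=3)
Line 4: ['violin', 'calendar'] (min_width=15, slack=4)
Line 5: ['bear', 'architect'] (min_width=14, slack=5)
Line 6: ['language', 'telescope'] (min_width=18, slack=1)
Line 7: ['version'] (min_width=7, slack=12)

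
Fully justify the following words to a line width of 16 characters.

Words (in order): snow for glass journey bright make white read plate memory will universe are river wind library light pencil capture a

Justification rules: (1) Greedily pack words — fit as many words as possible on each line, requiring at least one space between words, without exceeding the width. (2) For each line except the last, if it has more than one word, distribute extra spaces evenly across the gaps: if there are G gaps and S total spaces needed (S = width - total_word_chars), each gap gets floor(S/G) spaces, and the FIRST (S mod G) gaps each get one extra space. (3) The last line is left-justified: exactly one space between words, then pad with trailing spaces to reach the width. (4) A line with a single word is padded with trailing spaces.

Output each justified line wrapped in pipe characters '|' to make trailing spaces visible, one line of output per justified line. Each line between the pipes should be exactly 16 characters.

Line 1: ['snow', 'for', 'glass'] (min_width=14, slack=2)
Line 2: ['journey', 'bright'] (min_width=14, slack=2)
Line 3: ['make', 'white', 'read'] (min_width=15, slack=1)
Line 4: ['plate', 'memory'] (min_width=12, slack=4)
Line 5: ['will', 'universe'] (min_width=13, slack=3)
Line 6: ['are', 'river', 'wind'] (min_width=14, slack=2)
Line 7: ['library', 'light'] (min_width=13, slack=3)
Line 8: ['pencil', 'capture', 'a'] (min_width=16, slack=0)

Answer: |snow  for  glass|
|journey   bright|
|make  white read|
|plate     memory|
|will    universe|
|are  river  wind|
|library    light|
|pencil capture a|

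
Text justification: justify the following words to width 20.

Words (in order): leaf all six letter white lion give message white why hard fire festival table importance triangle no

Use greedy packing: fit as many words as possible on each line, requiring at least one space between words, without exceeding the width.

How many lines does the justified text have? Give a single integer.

Line 1: ['leaf', 'all', 'six', 'letter'] (min_width=19, slack=1)
Line 2: ['white', 'lion', 'give'] (min_width=15, slack=5)
Line 3: ['message', 'white', 'why'] (min_width=17, slack=3)
Line 4: ['hard', 'fire', 'festival'] (min_width=18, slack=2)
Line 5: ['table', 'importance'] (min_width=16, slack=4)
Line 6: ['triangle', 'no'] (min_width=11, slack=9)
Total lines: 6

Answer: 6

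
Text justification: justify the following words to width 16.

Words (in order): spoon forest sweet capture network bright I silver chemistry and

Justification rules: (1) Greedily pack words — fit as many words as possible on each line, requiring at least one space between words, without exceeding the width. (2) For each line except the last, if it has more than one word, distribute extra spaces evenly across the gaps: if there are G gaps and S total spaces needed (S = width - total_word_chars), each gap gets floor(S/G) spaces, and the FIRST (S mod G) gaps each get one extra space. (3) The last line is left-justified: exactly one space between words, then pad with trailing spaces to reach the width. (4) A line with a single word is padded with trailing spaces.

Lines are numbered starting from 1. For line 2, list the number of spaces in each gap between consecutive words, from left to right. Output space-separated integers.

Answer: 4

Derivation:
Line 1: ['spoon', 'forest'] (min_width=12, slack=4)
Line 2: ['sweet', 'capture'] (min_width=13, slack=3)
Line 3: ['network', 'bright', 'I'] (min_width=16, slack=0)
Line 4: ['silver', 'chemistry'] (min_width=16, slack=0)
Line 5: ['and'] (min_width=3, slack=13)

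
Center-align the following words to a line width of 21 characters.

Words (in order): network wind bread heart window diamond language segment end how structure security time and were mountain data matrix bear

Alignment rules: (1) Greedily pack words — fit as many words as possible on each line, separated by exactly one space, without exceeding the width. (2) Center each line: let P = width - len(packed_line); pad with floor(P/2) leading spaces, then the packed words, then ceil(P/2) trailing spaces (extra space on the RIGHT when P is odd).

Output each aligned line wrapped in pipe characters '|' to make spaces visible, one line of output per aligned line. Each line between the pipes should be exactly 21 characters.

Line 1: ['network', 'wind', 'bread'] (min_width=18, slack=3)
Line 2: ['heart', 'window', 'diamond'] (min_width=20, slack=1)
Line 3: ['language', 'segment', 'end'] (min_width=20, slack=1)
Line 4: ['how', 'structure'] (min_width=13, slack=8)
Line 5: ['security', 'time', 'and'] (min_width=17, slack=4)
Line 6: ['were', 'mountain', 'data'] (min_width=18, slack=3)
Line 7: ['matrix', 'bear'] (min_width=11, slack=10)

Answer: | network wind bread  |
|heart window diamond |
|language segment end |
|    how structure    |
|  security time and  |
| were mountain data  |
|     matrix bear     |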